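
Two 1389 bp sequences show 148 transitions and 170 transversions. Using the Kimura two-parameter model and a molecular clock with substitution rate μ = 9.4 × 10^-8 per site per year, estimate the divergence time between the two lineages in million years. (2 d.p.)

P = 148/1389 ≈ 0.106551 and Q = 170/1389 ≈ 0.12239.
Under the Kimura two-parameter model, d = −½ ln(1 − 2P − Q) − ¼ ln(1 − 2Q).
1 − 2P − Q = 0.664508, giving −½ ln(0.664508) = 0.204354.
1 − 2Q = 0.75522, giving −¼ ln(0.75522) = 0.070187.
d = 0.204354 + 0.070187 = 0.274541.
Under a molecular clock d = 2μt, so t = d/(2μ) = 0.274541 / (2 × 9.4 × 10^-8) = 1.46 million years.

1.46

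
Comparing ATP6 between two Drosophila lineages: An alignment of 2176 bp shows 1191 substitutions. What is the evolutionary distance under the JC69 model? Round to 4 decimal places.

0.9814

p = 1191/2176 ≈ 0.547335.
d = −(3/4) ln(1 − 4p/3) = −0.75 ln(1 − 0.72978) = −0.75 ln(0.27022)
  = −0.75 × (-1.308519) = 0.981389 substitutions/site.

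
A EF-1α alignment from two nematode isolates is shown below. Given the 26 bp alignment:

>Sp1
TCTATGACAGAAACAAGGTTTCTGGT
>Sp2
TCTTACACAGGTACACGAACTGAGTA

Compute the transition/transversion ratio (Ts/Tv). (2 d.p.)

0.30

Transitions are A↔G and C↔T; transversions are all other mismatches.
Transitions: 3. Transversions: 10.
R = 3/10 = 0.30.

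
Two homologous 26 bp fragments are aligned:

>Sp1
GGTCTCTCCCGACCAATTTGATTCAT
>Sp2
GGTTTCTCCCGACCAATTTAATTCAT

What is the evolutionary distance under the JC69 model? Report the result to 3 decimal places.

0.081

The sequences differ at 2 of 26 sites (4, 20), so p = 2/26 ≈ 0.076923.
d = −(3/4) ln(1 − 4p/3) = −0.75 ln(1 − 0.102564) = −0.75 ln(0.897436)
  = −0.75 × (-0.108213) = 0.081160 substitutions/site.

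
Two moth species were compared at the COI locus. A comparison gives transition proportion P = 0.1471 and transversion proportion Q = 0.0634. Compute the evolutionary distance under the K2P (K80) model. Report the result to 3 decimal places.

Under the Kimura two-parameter model, d = −½ ln(1 − 2P − Q) − ¼ ln(1 − 2Q).
1 − 2P − Q = 0.6424, giving −½ ln(0.6424) = 0.221272.
1 − 2Q = 0.8732, giving −¼ ln(0.8732) = 0.033898.
d = 0.221272 + 0.033898 = 0.255170.

0.255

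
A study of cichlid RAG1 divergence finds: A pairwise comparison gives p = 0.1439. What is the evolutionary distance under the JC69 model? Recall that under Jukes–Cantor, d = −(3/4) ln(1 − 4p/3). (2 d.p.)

0.16

d = −(3/4) ln(1 − 4p/3) = −0.75 ln(1 − 0.191867) = −0.75 ln(0.808133)
  = −0.75 × (-0.213029) = 0.159772 substitutions/site.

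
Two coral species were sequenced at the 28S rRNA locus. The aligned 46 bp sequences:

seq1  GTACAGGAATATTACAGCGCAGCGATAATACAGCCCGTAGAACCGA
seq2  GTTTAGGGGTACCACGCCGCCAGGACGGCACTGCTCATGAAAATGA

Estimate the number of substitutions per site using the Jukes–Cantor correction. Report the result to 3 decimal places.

The sequences differ at 22 of 46 sites, so p = 22/46 ≈ 0.478261.
d = −(3/4) ln(1 − 4p/3) = −0.75 ln(1 − 0.637681) = −0.75 ln(0.362319)
  = −0.75 × (-1.015230) = 0.761423 substitutions/site.

0.761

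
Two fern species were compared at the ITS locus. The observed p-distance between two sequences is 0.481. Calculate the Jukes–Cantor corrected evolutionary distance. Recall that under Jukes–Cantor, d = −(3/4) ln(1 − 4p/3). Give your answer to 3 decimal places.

d = −(3/4) ln(1 − 4p/3) = −0.75 ln(1 − 0.641333) = −0.75 ln(0.358667)
  = −0.75 × (-1.025361) = 0.769021 substitutions/site.

0.769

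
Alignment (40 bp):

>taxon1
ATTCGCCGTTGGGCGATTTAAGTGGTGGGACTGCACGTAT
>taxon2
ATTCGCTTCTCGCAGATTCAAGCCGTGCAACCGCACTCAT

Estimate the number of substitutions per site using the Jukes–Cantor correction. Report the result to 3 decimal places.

0.471

The sequences differ at 14 of 40 sites, so p = 14/40 = 0.35.
d = −(3/4) ln(1 − 4p/3) = −0.75 ln(1 − 0.466667) = −0.75 ln(0.533333)
  = −0.75 × (-0.628609) = 0.471457 substitutions/site.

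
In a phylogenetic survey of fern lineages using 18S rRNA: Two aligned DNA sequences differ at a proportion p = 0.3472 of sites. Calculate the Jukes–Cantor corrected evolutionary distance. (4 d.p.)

0.4662

d = −(3/4) ln(1 − 4p/3) = −0.75 ln(1 − 0.462933) = −0.75 ln(0.537067)
  = −0.75 × (-0.621632) = 0.466224 substitutions/site.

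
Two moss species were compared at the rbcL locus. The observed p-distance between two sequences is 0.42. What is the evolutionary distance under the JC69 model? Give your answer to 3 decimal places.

d = −(3/4) ln(1 − 4p/3) = −0.75 ln(1 − 0.56) = −0.75 ln(0.44)
  = −0.75 × (-0.820981) = 0.615736 substitutions/site.

0.616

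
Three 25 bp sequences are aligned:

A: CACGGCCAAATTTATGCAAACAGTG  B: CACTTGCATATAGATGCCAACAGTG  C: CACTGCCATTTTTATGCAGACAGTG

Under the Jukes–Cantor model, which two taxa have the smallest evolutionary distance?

A and C

A–B: 7/25 differ, p = 0.280, d = 0.351.
A–C: 4/25 differ, p = 0.160, d = 0.180.
B–C: 7/25 differ, p = 0.280, d = 0.351.
The smallest distance is between A and C.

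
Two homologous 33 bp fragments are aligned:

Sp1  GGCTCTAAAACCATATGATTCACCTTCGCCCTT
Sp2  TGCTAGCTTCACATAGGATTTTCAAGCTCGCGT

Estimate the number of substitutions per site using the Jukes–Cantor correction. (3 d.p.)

0.871

The sequences differ at 17 of 33 sites, so p = 17/33 ≈ 0.515152.
d = −(3/4) ln(1 − 4p/3) = −0.75 ln(1 − 0.686869) = −0.75 ln(0.313131)
  = −0.75 × (-1.161134) = 0.870851 substitutions/site.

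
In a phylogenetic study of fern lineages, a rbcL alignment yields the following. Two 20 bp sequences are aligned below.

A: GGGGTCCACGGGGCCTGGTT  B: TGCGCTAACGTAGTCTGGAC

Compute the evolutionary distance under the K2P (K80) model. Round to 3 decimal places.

0.866

Of 20 sites, 5 differences are transitions and 5 are transversions, so P = 5/20 = 0.25 and Q = 5/20 = 0.25.
Under the Kimura two-parameter model, d = −½ ln(1 − 2P − Q) − ¼ ln(1 − 2Q).
1 − 2P − Q = 0.25, giving −½ ln(0.25) = 0.693147.
1 − 2Q = 0.5, giving −¼ ln(0.5) = 0.173287.
d = 0.693147 + 0.173287 = 0.866434.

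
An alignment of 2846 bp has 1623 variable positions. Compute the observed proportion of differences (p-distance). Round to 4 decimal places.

p = 1623/2846 = 0.570274… ≈ 0.5703 (to 4 d.p.).

0.5703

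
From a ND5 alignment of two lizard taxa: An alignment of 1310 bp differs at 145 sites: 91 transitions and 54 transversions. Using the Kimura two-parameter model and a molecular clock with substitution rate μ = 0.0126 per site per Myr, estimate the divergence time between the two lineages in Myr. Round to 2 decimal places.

4.79

P = 91/1310 ≈ 0.069466 and Q = 54/1310 ≈ 0.041221.
Under the Kimura two-parameter model, d = −½ ln(1 − 2P − Q) − ¼ ln(1 − 2Q).
1 − 2P − Q = 0.819847, giving −½ ln(0.819847) = 0.099319.
1 − 2Q = 0.917558, giving −¼ ln(0.917558) = 0.021510.
d = 0.099319 + 0.021510 = 0.120829.
Under a molecular clock d = 2μt, so t = d/(2μ) = 0.120829 / (2 × 0.0126) = 4.79 Myr.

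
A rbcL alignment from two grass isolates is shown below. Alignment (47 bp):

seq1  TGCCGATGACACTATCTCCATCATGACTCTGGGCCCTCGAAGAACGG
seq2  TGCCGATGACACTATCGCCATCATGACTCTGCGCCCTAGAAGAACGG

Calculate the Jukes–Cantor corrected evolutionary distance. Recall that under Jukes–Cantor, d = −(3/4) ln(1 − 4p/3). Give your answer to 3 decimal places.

0.067

The sequences differ at 3 of 47 sites (17, 32, 38), so p = 3/47 ≈ 0.06383.
d = −(3/4) ln(1 − 4p/3) = −0.75 ln(1 − 0.085107) = −0.75 ln(0.914893)
  = −0.75 × (-0.088948) = 0.066711 substitutions/site.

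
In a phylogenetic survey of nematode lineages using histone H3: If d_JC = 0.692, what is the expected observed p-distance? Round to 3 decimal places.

p = (3/4)(1 − e^(−4d/3)) = 0.75 × (1 − e^(-0.922667)) = 0.75 × (1 − 0.397458) = 0.451907.

0.452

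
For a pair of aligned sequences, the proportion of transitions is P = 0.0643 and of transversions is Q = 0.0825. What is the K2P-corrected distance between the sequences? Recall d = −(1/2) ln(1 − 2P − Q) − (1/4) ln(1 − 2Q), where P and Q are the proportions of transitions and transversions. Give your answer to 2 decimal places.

0.16

Under the Kimura two-parameter model, d = −½ ln(1 − 2P − Q) − ¼ ln(1 − 2Q).
1 − 2P − Q = 0.7889, giving −½ ln(0.7889) = 0.118558.
1 − 2Q = 0.835, giving −¼ ln(0.835) = 0.045081.
d = 0.118558 + 0.045081 = 0.163639.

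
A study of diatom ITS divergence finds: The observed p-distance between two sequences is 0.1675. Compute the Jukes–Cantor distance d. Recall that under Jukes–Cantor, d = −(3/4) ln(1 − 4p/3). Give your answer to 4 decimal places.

0.1896

d = −(3/4) ln(1 − 4p/3) = −0.75 ln(1 − 0.223333) = −0.75 ln(0.776667)
  = −0.75 × (-0.252744) = 0.189558 substitutions/site.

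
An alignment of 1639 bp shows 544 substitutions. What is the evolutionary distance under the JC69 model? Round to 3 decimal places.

p = 544/1639 ≈ 0.33191.
d = −(3/4) ln(1 − 4p/3) = −0.75 ln(1 − 0.442547) = −0.75 ln(0.557453)
  = −0.75 × (-0.584377) = 0.438283 substitutions/site.

0.438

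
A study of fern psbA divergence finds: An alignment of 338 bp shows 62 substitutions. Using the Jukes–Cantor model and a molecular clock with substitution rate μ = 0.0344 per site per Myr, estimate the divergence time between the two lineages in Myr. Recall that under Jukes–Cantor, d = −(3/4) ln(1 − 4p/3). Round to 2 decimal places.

p = 62/338 ≈ 0.183432.
d = −(3/4) ln(1 − 4p/3) = −0.75 ln(1 − 0.244576) = −0.75 ln(0.755424)
  = −0.75 × (-0.280476) = 0.210357 substitutions/site.
Under a molecular clock d = 2μt, so t = d/(2μ) = 0.210357 / (2 × 0.0344) = 3.06 Myr.

3.06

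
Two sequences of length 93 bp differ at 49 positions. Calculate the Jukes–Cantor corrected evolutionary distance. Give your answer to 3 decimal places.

0.909

p = 49/93 ≈ 0.526882.
d = −(3/4) ln(1 − 4p/3) = −0.75 ln(1 − 0.702509) = −0.75 ln(0.297491)
  = −0.75 × (-1.212371) = 0.909278 substitutions/site.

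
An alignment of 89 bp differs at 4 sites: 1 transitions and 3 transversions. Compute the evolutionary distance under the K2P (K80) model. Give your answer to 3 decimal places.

P = 1/89 ≈ 0.011236 and Q = 3/89 ≈ 0.033708.
Under the Kimura two-parameter model, d = −½ ln(1 − 2P − Q) − ¼ ln(1 − 2Q).
1 − 2P − Q = 0.94382, giving −½ ln(0.94382) = 0.028910.
1 − 2Q = 0.932584, giving −¼ ln(0.932584) = 0.017449.
d = 0.028910 + 0.017449 = 0.046359.

0.046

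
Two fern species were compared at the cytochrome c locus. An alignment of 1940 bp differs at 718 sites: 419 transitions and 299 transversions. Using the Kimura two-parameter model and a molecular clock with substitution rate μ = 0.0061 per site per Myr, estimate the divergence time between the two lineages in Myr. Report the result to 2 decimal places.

43.70

P = 419/1940 ≈ 0.215979 and Q = 299/1940 ≈ 0.154124.
Under the Kimura two-parameter model, d = −½ ln(1 − 2P − Q) − ¼ ln(1 − 2Q).
1 − 2P − Q = 0.413918, giving −½ ln(0.413918) = 0.441044.
1 − 2Q = 0.691752, giving −¼ ln(0.691752) = 0.092132.
d = 0.441044 + 0.092132 = 0.533176.
Under a molecular clock d = 2μt, so t = d/(2μ) = 0.533176 / (2 × 0.0061) = 43.70 Myr.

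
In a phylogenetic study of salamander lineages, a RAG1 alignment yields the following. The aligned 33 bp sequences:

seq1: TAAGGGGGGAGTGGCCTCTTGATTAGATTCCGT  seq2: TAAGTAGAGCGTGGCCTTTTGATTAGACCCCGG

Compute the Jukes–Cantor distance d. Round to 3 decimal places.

The sequences differ at 8 of 33 sites (5, 6, 8, 10, 18, 28, 29, 33), so p = 8/33 ≈ 0.242424.
d = −(3/4) ln(1 − 4p/3) = −0.75 ln(1 − 0.323232) = −0.75 ln(0.676768)
  = −0.75 × (-0.390427) = 0.292820 substitutions/site.

0.293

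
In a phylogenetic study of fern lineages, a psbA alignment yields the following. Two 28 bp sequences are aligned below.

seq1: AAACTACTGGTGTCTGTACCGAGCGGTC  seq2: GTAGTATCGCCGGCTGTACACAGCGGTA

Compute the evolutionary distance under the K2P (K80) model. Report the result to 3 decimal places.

0.557

Of 28 sites, 4 differences are transitions and 7 are transversions, so P = 4/28 ≈ 0.142857 and Q = 7/28 = 0.25.
Under the Kimura two-parameter model, d = −½ ln(1 − 2P − Q) − ¼ ln(1 − 2Q).
1 − 2P − Q = 0.464286, giving −½ ln(0.464286) = 0.383627.
1 − 2Q = 0.5, giving −¼ ln(0.5) = 0.173287.
d = 0.383627 + 0.173287 = 0.556914.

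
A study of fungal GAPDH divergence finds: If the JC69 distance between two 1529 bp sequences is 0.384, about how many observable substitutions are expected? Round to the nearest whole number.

460

Invert JC69: p = (3/4)(1 − e^(−4d/3)) = 0.75 × (1 − e^(-0.512)) = 0.75 × (1 − 0.599296) = 0.300528.
Expected differing sites = pL ≈ 0.300528 × 1529 = 459.507312 ≈ 460.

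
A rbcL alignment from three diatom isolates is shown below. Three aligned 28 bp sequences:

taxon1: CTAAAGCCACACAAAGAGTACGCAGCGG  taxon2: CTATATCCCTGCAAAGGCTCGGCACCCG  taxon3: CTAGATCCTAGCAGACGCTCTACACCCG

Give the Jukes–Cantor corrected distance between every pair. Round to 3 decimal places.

d(taxon1,taxon2) = 0.556, d(taxon1,taxon3) = 0.824, d(taxon2,taxon3) = 0.304

taxon1–taxon2: 11/28 sites differ → p ≈ 0.392857, d = −0.75 ln(1 − 0.523809) = 0.556452 ≈ 0.556.
taxon1–taxon3: 14/28 sites differ → p = 0.5, d = −0.75 ln(1 − 0.666667) = 0.823960 ≈ 0.824.
taxon2–taxon3: 7/28 sites differ → p = 0.25, d = −0.75 ln(1 − 0.333333) = 0.304098 ≈ 0.304.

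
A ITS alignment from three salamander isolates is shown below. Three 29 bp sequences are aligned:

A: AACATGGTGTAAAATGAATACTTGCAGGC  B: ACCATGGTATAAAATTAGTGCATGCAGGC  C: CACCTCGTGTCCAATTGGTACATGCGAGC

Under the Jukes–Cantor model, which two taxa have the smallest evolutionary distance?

A–B: 6/29 differ, p = 0.207, d = 0.242.
A–C: 11/29 differ, p = 0.379, d = 0.529.
B–C: 11/29 differ, p = 0.379, d = 0.529.
The smallest distance is between A and B.

A and B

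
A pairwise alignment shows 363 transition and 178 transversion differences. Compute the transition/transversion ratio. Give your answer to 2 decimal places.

2.04

R = 363/178 = 2.039325… ≈ 2.04 (to 2 d.p.).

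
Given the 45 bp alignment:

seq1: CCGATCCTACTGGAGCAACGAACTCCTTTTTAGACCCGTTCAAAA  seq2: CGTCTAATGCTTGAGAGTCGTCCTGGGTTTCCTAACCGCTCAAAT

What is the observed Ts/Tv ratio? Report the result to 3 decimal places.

0.235

Transitions are A↔G and C↔T; transversions are all other mismatches.
Transitions: 4. Transversions: 17.
R = 4/17 = 0.235294… ≈ 0.235 (to 3 d.p.).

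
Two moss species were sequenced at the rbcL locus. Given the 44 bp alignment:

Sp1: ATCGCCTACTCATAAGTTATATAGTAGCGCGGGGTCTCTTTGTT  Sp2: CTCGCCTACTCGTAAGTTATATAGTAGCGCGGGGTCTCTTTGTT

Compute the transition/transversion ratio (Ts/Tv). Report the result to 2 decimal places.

1.00

Transitions are A↔G and C↔T; transversions are all other mismatches.
Transitions: 1. Transversions: 1.
R = 1/1 = 1.00.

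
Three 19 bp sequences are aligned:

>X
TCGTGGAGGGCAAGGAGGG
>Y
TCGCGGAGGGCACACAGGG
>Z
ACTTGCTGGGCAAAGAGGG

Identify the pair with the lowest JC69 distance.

X and Y

X–Y: 4/19 differ, p = 0.211, d = 0.247.
X–Z: 5/19 differ, p = 0.263, d = 0.324.
Y–Z: 7/19 differ, p = 0.368, d = 0.507.
The smallest distance is between X and Y.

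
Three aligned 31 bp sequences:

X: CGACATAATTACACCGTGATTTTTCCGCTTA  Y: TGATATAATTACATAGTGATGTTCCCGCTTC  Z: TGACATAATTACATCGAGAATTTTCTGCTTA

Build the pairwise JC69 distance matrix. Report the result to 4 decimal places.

X–Y: 7/31 sites differ → p ≈ 0.225806, d = −0.75 ln(1 − 0.301075) = 0.268659 ≈ 0.2687.
X–Z: 5/31 sites differ → p ≈ 0.16129, d = −0.75 ln(1 − 0.215053) = 0.181604 ≈ 0.1816.
Y–Z: 8/31 sites differ → p ≈ 0.258065, d = −0.75 ln(1 − 0.344087) = 0.316295 ≈ 0.3163.

d(X,Y) = 0.2687, d(X,Z) = 0.1816, d(Y,Z) = 0.3163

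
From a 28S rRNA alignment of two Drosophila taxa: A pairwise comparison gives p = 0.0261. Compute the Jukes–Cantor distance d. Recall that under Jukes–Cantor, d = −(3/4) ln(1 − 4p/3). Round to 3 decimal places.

d = −(3/4) ln(1 − 4p/3) = −0.75 ln(1 − 0.0348) = −0.75 ln(0.9652)
  = −0.75 × (-0.035420) = 0.026565 substitutions/site.

0.027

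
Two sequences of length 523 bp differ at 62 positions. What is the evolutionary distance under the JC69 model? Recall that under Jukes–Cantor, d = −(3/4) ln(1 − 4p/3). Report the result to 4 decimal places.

p = 62/523 ≈ 0.118547.
d = −(3/4) ln(1 − 4p/3) = −0.75 ln(1 − 0.158063) = −0.75 ln(0.841937)
  = −0.75 × (-0.172050) = 0.129038 substitutions/site.

0.1290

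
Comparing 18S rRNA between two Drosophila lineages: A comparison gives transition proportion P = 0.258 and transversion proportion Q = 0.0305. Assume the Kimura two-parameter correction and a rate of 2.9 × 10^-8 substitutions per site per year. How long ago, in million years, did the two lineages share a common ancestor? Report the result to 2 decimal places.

Under the Kimura two-parameter model, d = −½ ln(1 − 2P − Q) − ¼ ln(1 − 2Q).
1 − 2P − Q = 0.4535, giving −½ ln(0.4535) = 0.395380.
1 − 2Q = 0.939, giving −¼ ln(0.939) = 0.015735.
d = 0.395380 + 0.015735 = 0.411115.
Under a molecular clock d = 2μt, so t = d/(2μ) = 0.411115 / (2 × 2.9 × 10^-8) = 7.09 million years.

7.09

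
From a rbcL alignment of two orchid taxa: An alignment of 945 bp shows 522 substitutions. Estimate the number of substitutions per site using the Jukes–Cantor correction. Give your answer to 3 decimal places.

1.000

p = 522/945 ≈ 0.552381.
d = −(3/4) ln(1 − 4p/3) = −0.75 ln(1 − 0.736508) = −0.75 ln(0.263492)
  = −0.75 × (-1.333732) = 1.000299 substitutions/site.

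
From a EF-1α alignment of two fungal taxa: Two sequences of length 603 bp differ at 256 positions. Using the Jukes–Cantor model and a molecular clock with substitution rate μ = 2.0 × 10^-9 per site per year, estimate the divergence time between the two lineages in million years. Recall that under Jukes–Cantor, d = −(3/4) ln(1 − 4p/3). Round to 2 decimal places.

p = 256/603 ≈ 0.424544.
d = −(3/4) ln(1 − 4p/3) = −0.75 ln(1 − 0.566059) = −0.75 ln(0.433941)
  = −0.75 × (-0.834847) = 0.626135 substitutions/site.
Under a molecular clock d = 2μt, so t = d/(2μ) = 0.626135 / (2 × 2.0 × 10^-9) = 156.53 million years.

156.53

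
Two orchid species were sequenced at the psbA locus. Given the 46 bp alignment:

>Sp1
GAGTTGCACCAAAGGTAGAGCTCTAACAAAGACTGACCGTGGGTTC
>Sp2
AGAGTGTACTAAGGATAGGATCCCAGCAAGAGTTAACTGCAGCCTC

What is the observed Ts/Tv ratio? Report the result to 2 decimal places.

Transitions are A↔G and C↔T; transversions are all other mismatches.
Transitions: 22. Transversions: 2.
R = 22/2 = 11.00.

11.00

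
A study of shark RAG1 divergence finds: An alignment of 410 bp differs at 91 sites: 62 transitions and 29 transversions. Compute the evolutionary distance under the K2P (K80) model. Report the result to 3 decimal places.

0.272

P = 62/410 ≈ 0.15122 and Q = 29/410 ≈ 0.070732.
Under the Kimura two-parameter model, d = −½ ln(1 − 2P − Q) − ¼ ln(1 − 2Q).
1 − 2P − Q = 0.626828, giving −½ ln(0.626828) = 0.233542.
1 − 2Q = 0.858536, giving −¼ ln(0.858536) = 0.038132.
d = 0.233542 + 0.038132 = 0.271674.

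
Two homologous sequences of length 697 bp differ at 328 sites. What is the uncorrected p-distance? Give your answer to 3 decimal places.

0.471

p = 328/697 = 0.470588… ≈ 0.471 (to 3 d.p.).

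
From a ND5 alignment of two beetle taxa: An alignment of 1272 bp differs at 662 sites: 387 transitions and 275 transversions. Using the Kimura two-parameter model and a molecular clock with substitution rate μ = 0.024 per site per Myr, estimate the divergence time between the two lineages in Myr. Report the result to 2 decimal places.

P = 387/1272 ≈ 0.304245 and Q = 275/1272 ≈ 0.216195.
Under the Kimura two-parameter model, d = −½ ln(1 − 2P − Q) − ¼ ln(1 − 2Q).
1 − 2P − Q = 0.175315, giving −½ ln(0.175315) = 0.870585.
1 − 2Q = 0.56761, giving −¼ ln(0.56761) = 0.141580.
d = 0.870585 + 0.141580 = 1.012165.
Under a molecular clock d = 2μt, so t = d/(2μ) = 1.012165 / (2 × 0.024) = 21.09 Myr.

21.09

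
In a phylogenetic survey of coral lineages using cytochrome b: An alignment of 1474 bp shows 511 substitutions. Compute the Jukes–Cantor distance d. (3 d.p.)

p = 511/1474 ≈ 0.346676.
d = −(3/4) ln(1 − 4p/3) = −0.75 ln(1 − 0.462235) = −0.75 ln(0.537765)
  = −0.75 × (-0.620334) = 0.465251 substitutions/site.

0.465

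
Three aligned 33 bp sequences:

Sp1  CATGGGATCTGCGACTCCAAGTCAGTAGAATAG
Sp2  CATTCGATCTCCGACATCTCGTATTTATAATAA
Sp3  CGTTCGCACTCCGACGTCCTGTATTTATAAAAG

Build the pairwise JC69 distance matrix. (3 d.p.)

Sp1–Sp2: 12/33 sites differ → p ≈ 0.363636, d = −0.75 ln(1 − 0.484848) = 0.497470 ≈ 0.497.
Sp1–Sp3: 15/33 sites differ → p ≈ 0.454545, d = −0.75 ln(1 − 0.60606) = 0.698667 ≈ 0.699.
Sp2–Sp3: 8/33 sites differ → p ≈ 0.242424, d = −0.75 ln(1 − 0.323232) = 0.292820 ≈ 0.293.

d(Sp1,Sp2) = 0.497, d(Sp1,Sp3) = 0.699, d(Sp2,Sp3) = 0.293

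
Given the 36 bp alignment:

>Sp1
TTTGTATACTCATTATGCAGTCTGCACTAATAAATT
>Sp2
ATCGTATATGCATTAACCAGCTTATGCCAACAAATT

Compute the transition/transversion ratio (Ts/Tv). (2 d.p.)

2.25

Transitions are A↔G and C↔T; transversions are all other mismatches.
Transitions: 9. Transversions: 4.
R = 9/4 = 2.25.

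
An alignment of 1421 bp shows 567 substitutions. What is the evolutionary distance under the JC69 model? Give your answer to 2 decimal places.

0.57

p = 567/1421 ≈ 0.399015.
d = −(3/4) ln(1 − 4p/3) = −0.75 ln(1 − 0.53202) = −0.75 ln(0.46798)
  = −0.75 × (-0.759330) = 0.569498 substitutions/site.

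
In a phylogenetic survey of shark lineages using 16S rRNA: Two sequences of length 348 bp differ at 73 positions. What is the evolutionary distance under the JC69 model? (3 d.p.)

0.246

p = 73/348 ≈ 0.20977.
d = −(3/4) ln(1 − 4p/3) = −0.75 ln(1 − 0.279693) = −0.75 ln(0.720307)
  = −0.75 × (-0.328078) = 0.246059 substitutions/site.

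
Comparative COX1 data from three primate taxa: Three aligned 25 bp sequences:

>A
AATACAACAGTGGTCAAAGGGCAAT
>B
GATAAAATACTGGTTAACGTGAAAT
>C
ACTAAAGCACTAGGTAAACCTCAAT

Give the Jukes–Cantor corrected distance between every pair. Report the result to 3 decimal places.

A–B: 8/25 sites differ → p = 0.32, d = −0.75 ln(1 − 0.426667) = 0.417216 ≈ 0.417.
A–C: 10/25 sites differ → p = 0.4, d = −0.75 ln(1 − 0.533333) = 0.571605 ≈ 0.572.
B–C: 11/25 sites differ → p = 0.44, d = −0.75 ln(1 − 0.586667) = 0.662626 ≈ 0.663.

d(A,B) = 0.417, d(A,C) = 0.572, d(B,C) = 0.663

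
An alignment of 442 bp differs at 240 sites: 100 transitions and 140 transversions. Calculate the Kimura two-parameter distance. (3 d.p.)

P = 100/442 ≈ 0.226244 and Q = 140/442 ≈ 0.316742.
Under the Kimura two-parameter model, d = −½ ln(1 − 2P − Q) − ¼ ln(1 − 2Q).
1 − 2P − Q = 0.23077, giving −½ ln(0.23077) = 0.733167.
1 − 2Q = 0.366516, giving −¼ ln(0.366516) = 0.250928.
d = 0.733167 + 0.250928 = 0.984095.

0.984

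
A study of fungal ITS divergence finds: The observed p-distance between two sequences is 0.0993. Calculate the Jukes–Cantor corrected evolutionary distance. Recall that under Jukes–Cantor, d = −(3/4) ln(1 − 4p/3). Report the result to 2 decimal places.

d = −(3/4) ln(1 − 4p/3) = −0.75 ln(1 − 0.1324) = −0.75 ln(0.8676)
  = −0.75 × (-0.142025) = 0.106519 substitutions/site.

0.11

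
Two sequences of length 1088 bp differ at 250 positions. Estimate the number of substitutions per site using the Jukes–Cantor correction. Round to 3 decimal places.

p = 250/1088 ≈ 0.229779.
d = −(3/4) ln(1 − 4p/3) = −0.75 ln(1 − 0.306372) = −0.75 ln(0.693628)
  = −0.75 × (-0.365819) = 0.274364 substitutions/site.

0.274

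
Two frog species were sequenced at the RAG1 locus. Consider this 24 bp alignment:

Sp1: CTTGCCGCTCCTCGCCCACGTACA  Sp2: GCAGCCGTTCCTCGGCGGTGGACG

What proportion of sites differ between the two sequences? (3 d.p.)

0.417

The sequences differ at 10 of 24 positions (sites 1, 2, 3, 8, 15, 17, 18, 19, 21, 24).
p = 10/24 = 0.416666… ≈ 0.417 (to 3 d.p.).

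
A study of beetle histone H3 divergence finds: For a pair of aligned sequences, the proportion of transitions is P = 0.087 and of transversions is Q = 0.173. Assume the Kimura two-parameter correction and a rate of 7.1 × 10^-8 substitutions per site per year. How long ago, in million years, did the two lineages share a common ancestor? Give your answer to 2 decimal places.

2.25

Under the Kimura two-parameter model, d = −½ ln(1 − 2P − Q) − ¼ ln(1 − 2Q).
1 − 2P − Q = 0.653, giving −½ ln(0.653) = 0.213089.
1 − 2Q = 0.654, giving −¼ ln(0.654) = 0.106162.
d = 0.213089 + 0.106162 = 0.319251.
Under a molecular clock d = 2μt, so t = d/(2μ) = 0.319251 / (2 × 7.1 × 10^-8) = 2.25 million years.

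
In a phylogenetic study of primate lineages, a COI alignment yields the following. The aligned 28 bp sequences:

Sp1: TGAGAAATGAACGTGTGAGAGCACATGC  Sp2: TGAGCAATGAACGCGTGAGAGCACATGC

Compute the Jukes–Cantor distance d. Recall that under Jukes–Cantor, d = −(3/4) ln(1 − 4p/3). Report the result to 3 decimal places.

0.075

The sequences differ at 2 of 28 sites (5, 14), so p = 2/28 ≈ 0.071429.
d = −(3/4) ln(1 − 4p/3) = −0.75 ln(1 − 0.095239) = −0.75 ln(0.904761)
  = −0.75 × (-0.100084) = 0.075063 substitutions/site.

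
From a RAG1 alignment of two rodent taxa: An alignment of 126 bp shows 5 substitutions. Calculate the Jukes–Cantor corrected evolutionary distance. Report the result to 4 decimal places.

p = 5/126 ≈ 0.039683.
d = −(3/4) ln(1 − 4p/3) = −0.75 ln(1 − 0.052911) = −0.75 ln(0.947089)
  = −0.75 × (-0.054362) = 0.040772 substitutions/site.

0.0408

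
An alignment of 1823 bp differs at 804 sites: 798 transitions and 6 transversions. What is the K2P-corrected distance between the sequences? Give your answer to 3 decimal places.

1.057

P = 798/1823 ≈ 0.43774 and Q = 6/1823 ≈ 0.003291.
Under the Kimura two-parameter model, d = −½ ln(1 − 2P − Q) − ¼ ln(1 − 2Q).
1 − 2P − Q = 0.121229, giving −½ ln(0.121229) = 1.055037.
1 − 2Q = 0.993418, giving −¼ ln(0.993418) = 0.001651.
d = 1.055037 + 0.001651 = 1.056688.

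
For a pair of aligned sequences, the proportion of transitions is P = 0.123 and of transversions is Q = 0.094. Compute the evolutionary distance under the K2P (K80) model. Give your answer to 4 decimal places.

Under the Kimura two-parameter model, d = −½ ln(1 − 2P − Q) − ¼ ln(1 − 2Q).
1 − 2P − Q = 0.66, giving −½ ln(0.66) = 0.207758.
1 − 2Q = 0.812, giving −¼ ln(0.812) = 0.052064.
d = 0.207758 + 0.052064 = 0.259822.

0.2598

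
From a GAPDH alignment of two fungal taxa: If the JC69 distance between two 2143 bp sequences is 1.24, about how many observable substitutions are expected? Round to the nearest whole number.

1300

Invert JC69: p = (3/4)(1 − e^(−4d/3)) = 0.75 × (1 − e^(-1.653333)) = 0.75 × (1 − 0.191411) = 0.606442.
Expected differing sites = pL ≈ 0.606442 × 2143 = 1299.605206 ≈ 1300.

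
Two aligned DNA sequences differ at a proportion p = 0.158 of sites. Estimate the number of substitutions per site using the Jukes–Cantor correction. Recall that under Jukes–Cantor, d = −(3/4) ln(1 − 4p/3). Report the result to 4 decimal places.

0.1774

d = −(3/4) ln(1 − 4p/3) = −0.75 ln(1 − 0.210667) = −0.75 ln(0.789333)
  = −0.75 × (-0.236567) = 0.177425 substitutions/site.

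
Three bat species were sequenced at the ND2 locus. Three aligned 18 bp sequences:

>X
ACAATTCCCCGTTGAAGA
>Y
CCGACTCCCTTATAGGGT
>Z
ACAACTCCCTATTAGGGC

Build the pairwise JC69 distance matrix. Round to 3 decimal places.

X–Y: 10/18 sites differ → p ≈ 0.555556, d = −0.75 ln(1 − 0.740741) = 1.012446 ≈ 1.012.
X–Z: 7/18 sites differ → p ≈ 0.388889, d = −0.75 ln(1 − 0.518519) = 0.548166 ≈ 0.548.
Y–Z: 5/18 sites differ → p ≈ 0.277778, d = −0.75 ln(1 − 0.370371) = 0.346968 ≈ 0.347.

d(X,Y) = 1.012, d(X,Z) = 0.548, d(Y,Z) = 0.347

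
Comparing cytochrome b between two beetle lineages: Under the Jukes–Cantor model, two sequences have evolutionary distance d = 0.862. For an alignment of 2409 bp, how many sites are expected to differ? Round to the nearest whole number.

Invert JC69: p = (3/4)(1 − e^(−4d/3)) = 0.75 × (1 − e^(-1.149333)) = 0.75 × (1 − 0.316848) = 0.512364.
Expected differing sites = pL ≈ 0.512364 × 2409 = 1234.284876 ≈ 1234.

1234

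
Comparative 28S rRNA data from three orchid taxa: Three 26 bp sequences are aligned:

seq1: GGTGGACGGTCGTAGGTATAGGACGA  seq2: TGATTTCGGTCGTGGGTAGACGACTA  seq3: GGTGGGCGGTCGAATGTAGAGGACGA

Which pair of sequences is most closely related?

seq1–seq2: 9/26 differ, p = 0.346, d = 0.464.
seq1–seq3: 4/26 differ, p = 0.154, d = 0.172.
seq2–seq3: 10/26 differ, p = 0.385, d = 0.539.
The smallest distance is between seq1 and seq3.

seq1 and seq3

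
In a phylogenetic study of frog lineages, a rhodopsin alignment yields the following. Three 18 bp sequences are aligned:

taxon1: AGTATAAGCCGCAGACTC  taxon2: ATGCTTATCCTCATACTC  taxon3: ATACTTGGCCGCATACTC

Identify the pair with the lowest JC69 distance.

taxon2 and taxon3

taxon1–taxon2: 7/18 differ, p = 0.389, d = 0.548.
taxon1–taxon3: 6/18 differ, p = 0.333, d = 0.441.
taxon2–taxon3: 4/18 differ, p = 0.222, d = 0.264.
The smallest distance is between taxon2 and taxon3.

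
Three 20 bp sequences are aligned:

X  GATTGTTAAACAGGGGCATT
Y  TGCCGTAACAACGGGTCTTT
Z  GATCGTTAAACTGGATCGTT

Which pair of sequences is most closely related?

X and Z

X–Y: 10/20 differ, p = 0.500, d = 0.824.
X–Z: 5/20 differ, p = 0.250, d = 0.304.
Y–Z: 9/20 differ, p = 0.450, d = 0.687.
The smallest distance is between X and Z.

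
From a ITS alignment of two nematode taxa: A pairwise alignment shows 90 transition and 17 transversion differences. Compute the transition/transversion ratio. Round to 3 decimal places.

R = 90/17 = 5.294117… ≈ 5.294 (to 3 d.p.).

5.294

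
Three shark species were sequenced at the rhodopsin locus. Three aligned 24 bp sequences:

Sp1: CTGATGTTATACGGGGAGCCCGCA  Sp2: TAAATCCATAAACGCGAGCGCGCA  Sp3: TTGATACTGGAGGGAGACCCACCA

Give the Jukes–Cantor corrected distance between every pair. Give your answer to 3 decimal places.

d(Sp1,Sp2) = 0.824, d(Sp1,Sp3) = 0.608, d(Sp2,Sp3) = 0.961

Sp1–Sp2: 12/24 sites differ → p = 0.5, d = −0.75 ln(1 − 0.666667) = 0.823960 ≈ 0.824.
Sp1–Sp3: 10/24 sites differ → p ≈ 0.416667, d = −0.75 ln(1 − 0.555556) = 0.608198 ≈ 0.608.
Sp2–Sp3: 13/24 sites differ → p ≈ 0.541667, d = −0.75 ln(1 − 0.722223) = 0.960702 ≈ 0.961.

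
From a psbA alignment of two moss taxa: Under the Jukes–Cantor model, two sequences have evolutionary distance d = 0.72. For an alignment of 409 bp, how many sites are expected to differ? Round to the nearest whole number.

Invert JC69: p = (3/4)(1 − e^(−4d/3)) = 0.75 × (1 − e^(-0.96)) = 0.75 × (1 − 0.382893) = 0.462830.
Expected differing sites = pL ≈ 0.462830 × 409 = 189.29747 ≈ 189.

189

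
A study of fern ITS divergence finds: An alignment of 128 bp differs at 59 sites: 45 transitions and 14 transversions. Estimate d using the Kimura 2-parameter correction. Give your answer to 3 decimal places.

P = 45/128 ≈ 0.351563 and Q = 14/128 = 0.109375.
Under the Kimura two-parameter model, d = −½ ln(1 − 2P − Q) − ¼ ln(1 − 2Q).
1 − 2P − Q = 0.187499, giving −½ ln(0.187499) = 0.836991.
1 − 2Q = 0.78125, giving −¼ ln(0.78125) = 0.061715.
d = 0.836991 + 0.061715 = 0.898706.

0.899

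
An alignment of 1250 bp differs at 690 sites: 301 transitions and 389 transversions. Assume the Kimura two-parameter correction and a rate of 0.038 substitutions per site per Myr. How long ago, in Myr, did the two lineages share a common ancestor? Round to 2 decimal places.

13.56

P = 301/1250 = 0.2408 and Q = 389/1250 = 0.3112.
Under the Kimura two-parameter model, d = −½ ln(1 − 2P − Q) − ¼ ln(1 − 2Q).
1 − 2P − Q = 0.2072, giving −½ ln(0.2072) = 0.787035.
1 − 2Q = 0.3776, giving −¼ ln(0.3776) = 0.243480.
d = 0.787035 + 0.243480 = 1.030515.
Under a molecular clock d = 2μt, so t = d/(2μ) = 1.030515 / (2 × 0.038) = 13.56 Myr.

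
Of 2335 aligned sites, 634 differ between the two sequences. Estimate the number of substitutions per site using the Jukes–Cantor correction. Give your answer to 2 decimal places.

p = 634/2335 ≈ 0.27152.
d = −(3/4) ln(1 − 4p/3) = −0.75 ln(1 − 0.362027) = −0.75 ln(0.637973)
  = −0.75 × (-0.449459) = 0.337094 substitutions/site.

0.34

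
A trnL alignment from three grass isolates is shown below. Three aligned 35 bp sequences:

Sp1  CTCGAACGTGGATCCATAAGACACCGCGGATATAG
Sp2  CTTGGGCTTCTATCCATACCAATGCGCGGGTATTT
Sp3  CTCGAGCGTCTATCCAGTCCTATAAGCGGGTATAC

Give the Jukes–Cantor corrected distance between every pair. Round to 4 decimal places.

Sp1–Sp2: 14/35 sites differ → p = 0.4, d = −0.75 ln(1 − 0.533333) = 0.571605 ≈ 0.5716.
Sp1–Sp3: 14/35 sites differ → p = 0.4, d = −0.75 ln(1 − 0.533333) = 0.571605 ≈ 0.5716.
Sp2–Sp3: 10/35 sites differ → p ≈ 0.285714, d = −0.75 ln(1 − 0.380952) = 0.359679 ≈ 0.3597.

d(Sp1,Sp2) = 0.5716, d(Sp1,Sp3) = 0.5716, d(Sp2,Sp3) = 0.3597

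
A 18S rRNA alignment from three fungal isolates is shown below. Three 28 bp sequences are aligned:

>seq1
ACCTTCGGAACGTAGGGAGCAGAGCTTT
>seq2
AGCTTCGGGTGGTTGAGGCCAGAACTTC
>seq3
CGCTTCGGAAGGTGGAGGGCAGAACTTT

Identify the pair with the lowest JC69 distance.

seq1–seq2: 10/28 differ, p = 0.357, d = 0.485.
seq1–seq3: 7/28 differ, p = 0.250, d = 0.304.
seq2–seq3: 6/28 differ, p = 0.214, d = 0.252.
The smallest distance is between seq2 and seq3.

seq2 and seq3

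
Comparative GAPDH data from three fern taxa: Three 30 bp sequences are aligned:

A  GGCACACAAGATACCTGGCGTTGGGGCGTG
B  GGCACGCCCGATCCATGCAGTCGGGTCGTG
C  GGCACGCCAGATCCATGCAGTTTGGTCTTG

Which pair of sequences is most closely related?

B and C

A–B: 9/30 differ, p = 0.300, d = 0.383.
A–C: 9/30 differ, p = 0.300, d = 0.383.
B–C: 4/30 differ, p = 0.133, d = 0.147.
The smallest distance is between B and C.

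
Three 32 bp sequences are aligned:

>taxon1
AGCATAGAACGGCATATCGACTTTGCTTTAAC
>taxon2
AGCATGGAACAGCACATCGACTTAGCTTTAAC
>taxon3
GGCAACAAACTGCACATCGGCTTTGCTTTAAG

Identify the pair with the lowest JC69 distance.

taxon1–taxon2: 4/32 differ, p = 0.125, d = 0.137.
taxon1–taxon3: 8/32 differ, p = 0.250, d = 0.304.
taxon2–taxon3: 8/32 differ, p = 0.250, d = 0.304.
The smallest distance is between taxon1 and taxon2.

taxon1 and taxon2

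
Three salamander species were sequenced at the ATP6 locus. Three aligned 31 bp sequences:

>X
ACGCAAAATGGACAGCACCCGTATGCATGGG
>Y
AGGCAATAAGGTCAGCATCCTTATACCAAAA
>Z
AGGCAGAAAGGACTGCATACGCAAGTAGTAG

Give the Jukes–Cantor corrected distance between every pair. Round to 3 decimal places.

d(X,Y) = 0.544, d(X,Z) = 0.544, d(Y,Z) = 0.691

X–Y: 12/31 sites differ → p ≈ 0.387097, d = −0.75 ln(1 − 0.516129) = 0.544453 ≈ 0.544.
X–Z: 12/31 sites differ → p ≈ 0.387097, d = −0.75 ln(1 − 0.516129) = 0.544453 ≈ 0.544.
Y–Z: 14/31 sites differ → p ≈ 0.451613, d = −0.75 ln(1 − 0.602151) = 0.691262 ≈ 0.691.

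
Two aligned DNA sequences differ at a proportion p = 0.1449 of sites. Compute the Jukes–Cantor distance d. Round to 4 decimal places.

d = −(3/4) ln(1 − 4p/3) = −0.75 ln(1 − 0.1932) = −0.75 ln(0.8068)
  = −0.75 × (-0.214679) = 0.161009 substitutions/site.

0.1610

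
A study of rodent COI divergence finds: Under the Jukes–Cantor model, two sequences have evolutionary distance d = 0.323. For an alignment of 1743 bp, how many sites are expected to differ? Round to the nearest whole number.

457

Invert JC69: p = (3/4)(1 − e^(−4d/3)) = 0.75 × (1 − e^(-0.430667)) = 0.75 × (1 − 0.650075) = 0.262444.
Expected differing sites = pL ≈ 0.262444 × 1743 = 457.439892 ≈ 457.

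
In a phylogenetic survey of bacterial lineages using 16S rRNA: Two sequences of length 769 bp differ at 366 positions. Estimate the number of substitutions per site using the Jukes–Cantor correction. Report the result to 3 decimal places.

0.755

p = 366/769 ≈ 0.475943.
d = −(3/4) ln(1 − 4p/3) = −0.75 ln(1 − 0.634591) = −0.75 ln(0.365409)
  = −0.75 × (-1.006738) = 0.755054 substitutions/site.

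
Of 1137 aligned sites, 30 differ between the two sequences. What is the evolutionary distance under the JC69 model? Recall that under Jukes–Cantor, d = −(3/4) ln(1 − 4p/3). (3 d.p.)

0.027

p = 30/1137 ≈ 0.026385.
d = −(3/4) ln(1 − 4p/3) = −0.75 ln(1 − 0.03518) = −0.75 ln(0.96482)
  = −0.75 × (-0.035814) = 0.026861 substitutions/site.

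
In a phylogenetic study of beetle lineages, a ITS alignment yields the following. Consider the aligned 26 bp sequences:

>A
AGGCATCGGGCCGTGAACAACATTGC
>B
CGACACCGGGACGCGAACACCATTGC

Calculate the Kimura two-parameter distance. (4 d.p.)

0.2780

Of 26 sites, 3 differences are transitions and 3 are transversions, so P = 3/26 ≈ 0.115385 and Q = 3/26 ≈ 0.115385.
Under the Kimura two-parameter model, d = −½ ln(1 − 2P − Q) − ¼ ln(1 − 2Q).
1 − 2P − Q = 0.653845, giving −½ ln(0.653845) = 0.212442.
1 − 2Q = 0.76923, giving −¼ ln(0.76923) = 0.065591.
d = 0.212442 + 0.065591 = 0.278033.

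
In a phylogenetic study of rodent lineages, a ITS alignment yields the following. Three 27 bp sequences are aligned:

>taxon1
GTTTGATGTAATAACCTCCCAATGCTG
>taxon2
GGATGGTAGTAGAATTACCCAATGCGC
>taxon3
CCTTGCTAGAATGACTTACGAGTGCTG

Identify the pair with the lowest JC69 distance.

taxon1–taxon2: 12/27 differ, p = 0.444, d = 0.673.
taxon1–taxon3: 10/27 differ, p = 0.370, d = 0.511.
taxon2–taxon3: 14/27 differ, p = 0.519, d = 0.882.
The smallest distance is between taxon1 and taxon3.

taxon1 and taxon3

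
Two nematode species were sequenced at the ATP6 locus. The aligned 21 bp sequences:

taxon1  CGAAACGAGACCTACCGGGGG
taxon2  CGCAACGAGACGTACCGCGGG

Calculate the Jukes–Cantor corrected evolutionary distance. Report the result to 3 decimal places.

The sequences differ at 3 of 21 sites (3, 12, 18), so p = 3/21 ≈ 0.142857.
d = −(3/4) ln(1 − 4p/3) = −0.75 ln(1 − 0.190476) = −0.75 ln(0.809524)
  = −0.75 × (-0.211309) = 0.158482 substitutions/site.

0.158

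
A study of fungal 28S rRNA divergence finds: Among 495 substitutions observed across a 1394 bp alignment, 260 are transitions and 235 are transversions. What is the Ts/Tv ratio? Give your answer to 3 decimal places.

R = 260/235 = 1.106382… ≈ 1.106 (to 3 d.p.).

1.106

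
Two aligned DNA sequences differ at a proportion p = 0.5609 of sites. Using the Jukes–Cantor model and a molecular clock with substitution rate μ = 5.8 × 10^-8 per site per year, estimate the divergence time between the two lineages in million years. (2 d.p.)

d = −(3/4) ln(1 − 4p/3) = −0.75 ln(1 − 0.747867) = −0.75 ln(0.252133)
  = −0.75 × (-1.377799) = 1.033349 substitutions/site.
Under a molecular clock d = 2μt, so t = d/(2μ) = 1.033349 / (2 × 5.8 × 10^-8) = 8.91 million years.

8.91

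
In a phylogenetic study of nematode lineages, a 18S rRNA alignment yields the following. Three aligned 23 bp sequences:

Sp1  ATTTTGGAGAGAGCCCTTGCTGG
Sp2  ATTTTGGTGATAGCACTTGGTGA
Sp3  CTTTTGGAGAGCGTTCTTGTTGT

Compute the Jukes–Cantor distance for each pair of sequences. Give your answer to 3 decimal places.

d(Sp1,Sp2) = 0.257, d(Sp1,Sp3) = 0.321, d(Sp2,Sp3) = 0.467

Sp1–Sp2: 5/23 sites differ → p ≈ 0.217391, d = −0.75 ln(1 − 0.289855) = 0.256715 ≈ 0.257.
Sp1–Sp3: 6/23 sites differ → p ≈ 0.26087, d = −0.75 ln(1 − 0.347827) = 0.320584 ≈ 0.321.
Sp2–Sp3: 8/23 sites differ → p ≈ 0.347826, d = −0.75 ln(1 − 0.463768) = 0.467391 ≈ 0.467.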